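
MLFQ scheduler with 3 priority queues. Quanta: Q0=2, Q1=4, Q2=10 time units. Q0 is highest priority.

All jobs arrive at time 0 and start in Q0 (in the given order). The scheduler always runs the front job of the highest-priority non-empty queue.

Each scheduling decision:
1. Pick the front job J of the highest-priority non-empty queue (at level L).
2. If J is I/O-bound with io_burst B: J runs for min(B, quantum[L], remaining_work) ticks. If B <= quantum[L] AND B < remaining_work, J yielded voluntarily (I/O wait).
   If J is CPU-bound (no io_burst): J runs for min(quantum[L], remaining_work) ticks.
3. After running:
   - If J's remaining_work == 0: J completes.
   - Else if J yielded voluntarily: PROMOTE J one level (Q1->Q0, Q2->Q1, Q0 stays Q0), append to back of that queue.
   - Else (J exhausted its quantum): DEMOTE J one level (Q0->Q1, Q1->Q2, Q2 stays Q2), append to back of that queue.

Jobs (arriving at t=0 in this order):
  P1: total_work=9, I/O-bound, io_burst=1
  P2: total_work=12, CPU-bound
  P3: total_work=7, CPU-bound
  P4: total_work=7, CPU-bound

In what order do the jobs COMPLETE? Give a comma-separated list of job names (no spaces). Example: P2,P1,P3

t=0-1: P1@Q0 runs 1, rem=8, I/O yield, promote→Q0. Q0=[P2,P3,P4,P1] Q1=[] Q2=[]
t=1-3: P2@Q0 runs 2, rem=10, quantum used, demote→Q1. Q0=[P3,P4,P1] Q1=[P2] Q2=[]
t=3-5: P3@Q0 runs 2, rem=5, quantum used, demote→Q1. Q0=[P4,P1] Q1=[P2,P3] Q2=[]
t=5-7: P4@Q0 runs 2, rem=5, quantum used, demote→Q1. Q0=[P1] Q1=[P2,P3,P4] Q2=[]
t=7-8: P1@Q0 runs 1, rem=7, I/O yield, promote→Q0. Q0=[P1] Q1=[P2,P3,P4] Q2=[]
t=8-9: P1@Q0 runs 1, rem=6, I/O yield, promote→Q0. Q0=[P1] Q1=[P2,P3,P4] Q2=[]
t=9-10: P1@Q0 runs 1, rem=5, I/O yield, promote→Q0. Q0=[P1] Q1=[P2,P3,P4] Q2=[]
t=10-11: P1@Q0 runs 1, rem=4, I/O yield, promote→Q0. Q0=[P1] Q1=[P2,P3,P4] Q2=[]
t=11-12: P1@Q0 runs 1, rem=3, I/O yield, promote→Q0. Q0=[P1] Q1=[P2,P3,P4] Q2=[]
t=12-13: P1@Q0 runs 1, rem=2, I/O yield, promote→Q0. Q0=[P1] Q1=[P2,P3,P4] Q2=[]
t=13-14: P1@Q0 runs 1, rem=1, I/O yield, promote→Q0. Q0=[P1] Q1=[P2,P3,P4] Q2=[]
t=14-15: P1@Q0 runs 1, rem=0, completes. Q0=[] Q1=[P2,P3,P4] Q2=[]
t=15-19: P2@Q1 runs 4, rem=6, quantum used, demote→Q2. Q0=[] Q1=[P3,P4] Q2=[P2]
t=19-23: P3@Q1 runs 4, rem=1, quantum used, demote→Q2. Q0=[] Q1=[P4] Q2=[P2,P3]
t=23-27: P4@Q1 runs 4, rem=1, quantum used, demote→Q2. Q0=[] Q1=[] Q2=[P2,P3,P4]
t=27-33: P2@Q2 runs 6, rem=0, completes. Q0=[] Q1=[] Q2=[P3,P4]
t=33-34: P3@Q2 runs 1, rem=0, completes. Q0=[] Q1=[] Q2=[P4]
t=34-35: P4@Q2 runs 1, rem=0, completes. Q0=[] Q1=[] Q2=[]

Answer: P1,P2,P3,P4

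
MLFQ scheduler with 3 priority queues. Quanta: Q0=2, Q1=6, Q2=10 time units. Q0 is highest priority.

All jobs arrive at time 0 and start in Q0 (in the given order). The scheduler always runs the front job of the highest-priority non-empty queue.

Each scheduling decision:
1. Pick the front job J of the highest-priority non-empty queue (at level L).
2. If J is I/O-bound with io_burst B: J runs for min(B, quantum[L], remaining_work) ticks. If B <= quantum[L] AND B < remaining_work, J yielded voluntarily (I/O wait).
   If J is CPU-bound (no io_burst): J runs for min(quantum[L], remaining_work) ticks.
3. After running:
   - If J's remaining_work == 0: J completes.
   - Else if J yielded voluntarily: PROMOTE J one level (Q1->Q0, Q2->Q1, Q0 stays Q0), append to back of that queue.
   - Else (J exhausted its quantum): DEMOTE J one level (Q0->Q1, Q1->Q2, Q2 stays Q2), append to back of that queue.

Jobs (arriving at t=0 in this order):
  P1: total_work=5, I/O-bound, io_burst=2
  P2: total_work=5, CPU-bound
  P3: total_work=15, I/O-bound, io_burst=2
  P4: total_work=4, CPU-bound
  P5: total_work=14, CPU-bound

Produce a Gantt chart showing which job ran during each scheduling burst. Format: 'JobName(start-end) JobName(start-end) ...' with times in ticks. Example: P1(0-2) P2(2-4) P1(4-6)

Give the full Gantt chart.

t=0-2: P1@Q0 runs 2, rem=3, I/O yield, promote→Q0. Q0=[P2,P3,P4,P5,P1] Q1=[] Q2=[]
t=2-4: P2@Q0 runs 2, rem=3, quantum used, demote→Q1. Q0=[P3,P4,P5,P1] Q1=[P2] Q2=[]
t=4-6: P3@Q0 runs 2, rem=13, I/O yield, promote→Q0. Q0=[P4,P5,P1,P3] Q1=[P2] Q2=[]
t=6-8: P4@Q0 runs 2, rem=2, quantum used, demote→Q1. Q0=[P5,P1,P3] Q1=[P2,P4] Q2=[]
t=8-10: P5@Q0 runs 2, rem=12, quantum used, demote→Q1. Q0=[P1,P3] Q1=[P2,P4,P5] Q2=[]
t=10-12: P1@Q0 runs 2, rem=1, I/O yield, promote→Q0. Q0=[P3,P1] Q1=[P2,P4,P5] Q2=[]
t=12-14: P3@Q0 runs 2, rem=11, I/O yield, promote→Q0. Q0=[P1,P3] Q1=[P2,P4,P5] Q2=[]
t=14-15: P1@Q0 runs 1, rem=0, completes. Q0=[P3] Q1=[P2,P4,P5] Q2=[]
t=15-17: P3@Q0 runs 2, rem=9, I/O yield, promote→Q0. Q0=[P3] Q1=[P2,P4,P5] Q2=[]
t=17-19: P3@Q0 runs 2, rem=7, I/O yield, promote→Q0. Q0=[P3] Q1=[P2,P4,P5] Q2=[]
t=19-21: P3@Q0 runs 2, rem=5, I/O yield, promote→Q0. Q0=[P3] Q1=[P2,P4,P5] Q2=[]
t=21-23: P3@Q0 runs 2, rem=3, I/O yield, promote→Q0. Q0=[P3] Q1=[P2,P4,P5] Q2=[]
t=23-25: P3@Q0 runs 2, rem=1, I/O yield, promote→Q0. Q0=[P3] Q1=[P2,P4,P5] Q2=[]
t=25-26: P3@Q0 runs 1, rem=0, completes. Q0=[] Q1=[P2,P4,P5] Q2=[]
t=26-29: P2@Q1 runs 3, rem=0, completes. Q0=[] Q1=[P4,P5] Q2=[]
t=29-31: P4@Q1 runs 2, rem=0, completes. Q0=[] Q1=[P5] Q2=[]
t=31-37: P5@Q1 runs 6, rem=6, quantum used, demote→Q2. Q0=[] Q1=[] Q2=[P5]
t=37-43: P5@Q2 runs 6, rem=0, completes. Q0=[] Q1=[] Q2=[]

Answer: P1(0-2) P2(2-4) P3(4-6) P4(6-8) P5(8-10) P1(10-12) P3(12-14) P1(14-15) P3(15-17) P3(17-19) P3(19-21) P3(21-23) P3(23-25) P3(25-26) P2(26-29) P4(29-31) P5(31-37) P5(37-43)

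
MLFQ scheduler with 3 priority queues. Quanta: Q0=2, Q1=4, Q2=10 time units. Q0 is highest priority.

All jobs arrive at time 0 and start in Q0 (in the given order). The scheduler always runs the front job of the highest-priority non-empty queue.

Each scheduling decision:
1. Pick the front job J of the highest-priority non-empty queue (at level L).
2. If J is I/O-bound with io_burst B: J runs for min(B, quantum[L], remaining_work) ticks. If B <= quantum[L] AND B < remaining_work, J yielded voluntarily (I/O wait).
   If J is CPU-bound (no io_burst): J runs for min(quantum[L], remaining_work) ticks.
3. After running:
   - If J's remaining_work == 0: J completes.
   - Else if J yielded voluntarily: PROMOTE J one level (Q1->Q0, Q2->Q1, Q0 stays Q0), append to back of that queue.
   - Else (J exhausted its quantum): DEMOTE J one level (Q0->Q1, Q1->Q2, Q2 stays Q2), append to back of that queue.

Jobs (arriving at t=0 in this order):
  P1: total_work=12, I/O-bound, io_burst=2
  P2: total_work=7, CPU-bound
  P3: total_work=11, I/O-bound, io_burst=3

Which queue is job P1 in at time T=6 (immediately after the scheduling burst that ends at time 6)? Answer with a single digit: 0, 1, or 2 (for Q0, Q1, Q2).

Answer: 0

Derivation:
t=0-2: P1@Q0 runs 2, rem=10, I/O yield, promote→Q0. Q0=[P2,P3,P1] Q1=[] Q2=[]
t=2-4: P2@Q0 runs 2, rem=5, quantum used, demote→Q1. Q0=[P3,P1] Q1=[P2] Q2=[]
t=4-6: P3@Q0 runs 2, rem=9, quantum used, demote→Q1. Q0=[P1] Q1=[P2,P3] Q2=[]
t=6-8: P1@Q0 runs 2, rem=8, I/O yield, promote→Q0. Q0=[P1] Q1=[P2,P3] Q2=[]
t=8-10: P1@Q0 runs 2, rem=6, I/O yield, promote→Q0. Q0=[P1] Q1=[P2,P3] Q2=[]
t=10-12: P1@Q0 runs 2, rem=4, I/O yield, promote→Q0. Q0=[P1] Q1=[P2,P3] Q2=[]
t=12-14: P1@Q0 runs 2, rem=2, I/O yield, promote→Q0. Q0=[P1] Q1=[P2,P3] Q2=[]
t=14-16: P1@Q0 runs 2, rem=0, completes. Q0=[] Q1=[P2,P3] Q2=[]
t=16-20: P2@Q1 runs 4, rem=1, quantum used, demote→Q2. Q0=[] Q1=[P3] Q2=[P2]
t=20-23: P3@Q1 runs 3, rem=6, I/O yield, promote→Q0. Q0=[P3] Q1=[] Q2=[P2]
t=23-25: P3@Q0 runs 2, rem=4, quantum used, demote→Q1. Q0=[] Q1=[P3] Q2=[P2]
t=25-28: P3@Q1 runs 3, rem=1, I/O yield, promote→Q0. Q0=[P3] Q1=[] Q2=[P2]
t=28-29: P3@Q0 runs 1, rem=0, completes. Q0=[] Q1=[] Q2=[P2]
t=29-30: P2@Q2 runs 1, rem=0, completes. Q0=[] Q1=[] Q2=[]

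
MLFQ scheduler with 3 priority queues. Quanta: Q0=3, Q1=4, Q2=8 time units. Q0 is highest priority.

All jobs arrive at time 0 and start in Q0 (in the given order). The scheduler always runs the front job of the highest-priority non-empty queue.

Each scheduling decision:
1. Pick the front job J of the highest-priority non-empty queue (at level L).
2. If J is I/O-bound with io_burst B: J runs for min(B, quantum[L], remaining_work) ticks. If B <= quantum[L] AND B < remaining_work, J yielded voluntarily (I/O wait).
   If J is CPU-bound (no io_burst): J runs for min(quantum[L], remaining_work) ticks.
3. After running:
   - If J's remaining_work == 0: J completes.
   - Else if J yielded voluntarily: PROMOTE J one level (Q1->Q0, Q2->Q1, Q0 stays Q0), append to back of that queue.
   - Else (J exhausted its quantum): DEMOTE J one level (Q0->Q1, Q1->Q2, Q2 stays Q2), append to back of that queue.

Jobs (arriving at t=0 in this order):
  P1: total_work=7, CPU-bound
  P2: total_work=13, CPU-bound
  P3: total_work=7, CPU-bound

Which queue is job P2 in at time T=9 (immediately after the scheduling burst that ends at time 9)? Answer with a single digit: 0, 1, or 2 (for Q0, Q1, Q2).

t=0-3: P1@Q0 runs 3, rem=4, quantum used, demote→Q1. Q0=[P2,P3] Q1=[P1] Q2=[]
t=3-6: P2@Q0 runs 3, rem=10, quantum used, demote→Q1. Q0=[P3] Q1=[P1,P2] Q2=[]
t=6-9: P3@Q0 runs 3, rem=4, quantum used, demote→Q1. Q0=[] Q1=[P1,P2,P3] Q2=[]
t=9-13: P1@Q1 runs 4, rem=0, completes. Q0=[] Q1=[P2,P3] Q2=[]
t=13-17: P2@Q1 runs 4, rem=6, quantum used, demote→Q2. Q0=[] Q1=[P3] Q2=[P2]
t=17-21: P3@Q1 runs 4, rem=0, completes. Q0=[] Q1=[] Q2=[P2]
t=21-27: P2@Q2 runs 6, rem=0, completes. Q0=[] Q1=[] Q2=[]

Answer: 1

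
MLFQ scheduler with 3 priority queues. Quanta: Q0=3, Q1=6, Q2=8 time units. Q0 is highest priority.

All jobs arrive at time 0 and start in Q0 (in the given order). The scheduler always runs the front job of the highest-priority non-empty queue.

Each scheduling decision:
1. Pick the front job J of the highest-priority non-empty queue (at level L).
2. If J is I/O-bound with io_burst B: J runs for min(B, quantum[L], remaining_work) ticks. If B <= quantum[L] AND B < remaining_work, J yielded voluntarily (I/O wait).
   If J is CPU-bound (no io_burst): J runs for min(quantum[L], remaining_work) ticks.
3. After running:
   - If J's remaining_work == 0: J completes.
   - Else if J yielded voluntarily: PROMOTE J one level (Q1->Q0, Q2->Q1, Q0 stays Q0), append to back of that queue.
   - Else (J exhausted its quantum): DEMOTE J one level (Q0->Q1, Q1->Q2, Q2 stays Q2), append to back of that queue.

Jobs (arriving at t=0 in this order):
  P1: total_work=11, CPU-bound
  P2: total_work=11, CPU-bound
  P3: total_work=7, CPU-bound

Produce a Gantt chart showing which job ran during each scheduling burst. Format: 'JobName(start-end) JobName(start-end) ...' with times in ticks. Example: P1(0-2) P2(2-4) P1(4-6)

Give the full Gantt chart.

Answer: P1(0-3) P2(3-6) P3(6-9) P1(9-15) P2(15-21) P3(21-25) P1(25-27) P2(27-29)

Derivation:
t=0-3: P1@Q0 runs 3, rem=8, quantum used, demote→Q1. Q0=[P2,P3] Q1=[P1] Q2=[]
t=3-6: P2@Q0 runs 3, rem=8, quantum used, demote→Q1. Q0=[P3] Q1=[P1,P2] Q2=[]
t=6-9: P3@Q0 runs 3, rem=4, quantum used, demote→Q1. Q0=[] Q1=[P1,P2,P3] Q2=[]
t=9-15: P1@Q1 runs 6, rem=2, quantum used, demote→Q2. Q0=[] Q1=[P2,P3] Q2=[P1]
t=15-21: P2@Q1 runs 6, rem=2, quantum used, demote→Q2. Q0=[] Q1=[P3] Q2=[P1,P2]
t=21-25: P3@Q1 runs 4, rem=0, completes. Q0=[] Q1=[] Q2=[P1,P2]
t=25-27: P1@Q2 runs 2, rem=0, completes. Q0=[] Q1=[] Q2=[P2]
t=27-29: P2@Q2 runs 2, rem=0, completes. Q0=[] Q1=[] Q2=[]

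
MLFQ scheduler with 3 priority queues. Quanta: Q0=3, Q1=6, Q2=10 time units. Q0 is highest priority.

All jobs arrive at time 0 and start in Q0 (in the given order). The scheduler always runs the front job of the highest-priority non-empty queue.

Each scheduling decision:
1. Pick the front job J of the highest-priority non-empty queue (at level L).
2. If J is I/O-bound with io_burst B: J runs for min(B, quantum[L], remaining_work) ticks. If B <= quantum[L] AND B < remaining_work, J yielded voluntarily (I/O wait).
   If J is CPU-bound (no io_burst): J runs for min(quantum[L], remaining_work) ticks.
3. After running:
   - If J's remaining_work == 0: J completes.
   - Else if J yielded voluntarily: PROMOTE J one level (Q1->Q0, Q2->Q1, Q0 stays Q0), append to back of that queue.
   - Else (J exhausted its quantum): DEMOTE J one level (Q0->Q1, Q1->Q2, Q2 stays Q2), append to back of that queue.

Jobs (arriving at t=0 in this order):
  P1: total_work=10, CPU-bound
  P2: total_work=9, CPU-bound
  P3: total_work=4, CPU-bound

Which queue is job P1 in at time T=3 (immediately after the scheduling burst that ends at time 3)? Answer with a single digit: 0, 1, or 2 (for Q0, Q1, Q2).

t=0-3: P1@Q0 runs 3, rem=7, quantum used, demote→Q1. Q0=[P2,P3] Q1=[P1] Q2=[]
t=3-6: P2@Q0 runs 3, rem=6, quantum used, demote→Q1. Q0=[P3] Q1=[P1,P2] Q2=[]
t=6-9: P3@Q0 runs 3, rem=1, quantum used, demote→Q1. Q0=[] Q1=[P1,P2,P3] Q2=[]
t=9-15: P1@Q1 runs 6, rem=1, quantum used, demote→Q2. Q0=[] Q1=[P2,P3] Q2=[P1]
t=15-21: P2@Q1 runs 6, rem=0, completes. Q0=[] Q1=[P3] Q2=[P1]
t=21-22: P3@Q1 runs 1, rem=0, completes. Q0=[] Q1=[] Q2=[P1]
t=22-23: P1@Q2 runs 1, rem=0, completes. Q0=[] Q1=[] Q2=[]

Answer: 1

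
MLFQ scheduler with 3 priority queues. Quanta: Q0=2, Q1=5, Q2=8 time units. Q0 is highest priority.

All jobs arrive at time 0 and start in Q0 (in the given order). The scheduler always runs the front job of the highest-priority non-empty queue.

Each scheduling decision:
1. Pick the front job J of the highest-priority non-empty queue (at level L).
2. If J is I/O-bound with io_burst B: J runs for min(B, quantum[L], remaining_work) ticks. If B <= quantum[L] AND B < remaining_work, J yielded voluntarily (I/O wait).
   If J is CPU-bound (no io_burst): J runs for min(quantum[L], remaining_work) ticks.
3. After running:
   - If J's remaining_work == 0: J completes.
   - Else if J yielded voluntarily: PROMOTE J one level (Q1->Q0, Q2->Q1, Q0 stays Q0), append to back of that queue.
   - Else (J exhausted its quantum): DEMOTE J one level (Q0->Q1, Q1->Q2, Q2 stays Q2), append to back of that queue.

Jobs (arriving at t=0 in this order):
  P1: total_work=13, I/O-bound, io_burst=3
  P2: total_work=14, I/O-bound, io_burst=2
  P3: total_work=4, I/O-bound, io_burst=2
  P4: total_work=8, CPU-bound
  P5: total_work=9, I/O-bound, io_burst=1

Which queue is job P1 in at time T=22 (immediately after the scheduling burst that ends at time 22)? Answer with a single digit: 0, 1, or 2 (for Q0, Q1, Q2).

Answer: 1

Derivation:
t=0-2: P1@Q0 runs 2, rem=11, quantum used, demote→Q1. Q0=[P2,P3,P4,P5] Q1=[P1] Q2=[]
t=2-4: P2@Q0 runs 2, rem=12, I/O yield, promote→Q0. Q0=[P3,P4,P5,P2] Q1=[P1] Q2=[]
t=4-6: P3@Q0 runs 2, rem=2, I/O yield, promote→Q0. Q0=[P4,P5,P2,P3] Q1=[P1] Q2=[]
t=6-8: P4@Q0 runs 2, rem=6, quantum used, demote→Q1. Q0=[P5,P2,P3] Q1=[P1,P4] Q2=[]
t=8-9: P5@Q0 runs 1, rem=8, I/O yield, promote→Q0. Q0=[P2,P3,P5] Q1=[P1,P4] Q2=[]
t=9-11: P2@Q0 runs 2, rem=10, I/O yield, promote→Q0. Q0=[P3,P5,P2] Q1=[P1,P4] Q2=[]
t=11-13: P3@Q0 runs 2, rem=0, completes. Q0=[P5,P2] Q1=[P1,P4] Q2=[]
t=13-14: P5@Q0 runs 1, rem=7, I/O yield, promote→Q0. Q0=[P2,P5] Q1=[P1,P4] Q2=[]
t=14-16: P2@Q0 runs 2, rem=8, I/O yield, promote→Q0. Q0=[P5,P2] Q1=[P1,P4] Q2=[]
t=16-17: P5@Q0 runs 1, rem=6, I/O yield, promote→Q0. Q0=[P2,P5] Q1=[P1,P4] Q2=[]
t=17-19: P2@Q0 runs 2, rem=6, I/O yield, promote→Q0. Q0=[P5,P2] Q1=[P1,P4] Q2=[]
t=19-20: P5@Q0 runs 1, rem=5, I/O yield, promote→Q0. Q0=[P2,P5] Q1=[P1,P4] Q2=[]
t=20-22: P2@Q0 runs 2, rem=4, I/O yield, promote→Q0. Q0=[P5,P2] Q1=[P1,P4] Q2=[]
t=22-23: P5@Q0 runs 1, rem=4, I/O yield, promote→Q0. Q0=[P2,P5] Q1=[P1,P4] Q2=[]
t=23-25: P2@Q0 runs 2, rem=2, I/O yield, promote→Q0. Q0=[P5,P2] Q1=[P1,P4] Q2=[]
t=25-26: P5@Q0 runs 1, rem=3, I/O yield, promote→Q0. Q0=[P2,P5] Q1=[P1,P4] Q2=[]
t=26-28: P2@Q0 runs 2, rem=0, completes. Q0=[P5] Q1=[P1,P4] Q2=[]
t=28-29: P5@Q0 runs 1, rem=2, I/O yield, promote→Q0. Q0=[P5] Q1=[P1,P4] Q2=[]
t=29-30: P5@Q0 runs 1, rem=1, I/O yield, promote→Q0. Q0=[P5] Q1=[P1,P4] Q2=[]
t=30-31: P5@Q0 runs 1, rem=0, completes. Q0=[] Q1=[P1,P4] Q2=[]
t=31-34: P1@Q1 runs 3, rem=8, I/O yield, promote→Q0. Q0=[P1] Q1=[P4] Q2=[]
t=34-36: P1@Q0 runs 2, rem=6, quantum used, demote→Q1. Q0=[] Q1=[P4,P1] Q2=[]
t=36-41: P4@Q1 runs 5, rem=1, quantum used, demote→Q2. Q0=[] Q1=[P1] Q2=[P4]
t=41-44: P1@Q1 runs 3, rem=3, I/O yield, promote→Q0. Q0=[P1] Q1=[] Q2=[P4]
t=44-46: P1@Q0 runs 2, rem=1, quantum used, demote→Q1. Q0=[] Q1=[P1] Q2=[P4]
t=46-47: P1@Q1 runs 1, rem=0, completes. Q0=[] Q1=[] Q2=[P4]
t=47-48: P4@Q2 runs 1, rem=0, completes. Q0=[] Q1=[] Q2=[]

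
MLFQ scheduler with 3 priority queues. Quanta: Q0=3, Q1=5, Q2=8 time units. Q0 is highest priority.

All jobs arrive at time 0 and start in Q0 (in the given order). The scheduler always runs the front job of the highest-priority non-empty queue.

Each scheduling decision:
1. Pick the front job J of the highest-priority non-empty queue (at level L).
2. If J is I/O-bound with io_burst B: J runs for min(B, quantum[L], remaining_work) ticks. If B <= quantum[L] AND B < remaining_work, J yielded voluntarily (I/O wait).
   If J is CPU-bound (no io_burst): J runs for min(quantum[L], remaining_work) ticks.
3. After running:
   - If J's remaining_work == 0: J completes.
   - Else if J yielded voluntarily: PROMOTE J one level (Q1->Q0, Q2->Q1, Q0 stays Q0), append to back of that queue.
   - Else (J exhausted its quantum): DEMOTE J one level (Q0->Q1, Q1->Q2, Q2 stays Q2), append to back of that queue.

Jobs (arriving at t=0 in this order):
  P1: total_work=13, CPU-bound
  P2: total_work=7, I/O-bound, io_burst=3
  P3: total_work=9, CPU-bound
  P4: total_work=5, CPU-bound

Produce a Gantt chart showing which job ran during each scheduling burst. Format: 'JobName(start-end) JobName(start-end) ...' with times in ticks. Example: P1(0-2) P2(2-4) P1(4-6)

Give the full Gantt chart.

Answer: P1(0-3) P2(3-6) P3(6-9) P4(9-12) P2(12-15) P2(15-16) P1(16-21) P3(21-26) P4(26-28) P1(28-33) P3(33-34)

Derivation:
t=0-3: P1@Q0 runs 3, rem=10, quantum used, demote→Q1. Q0=[P2,P3,P4] Q1=[P1] Q2=[]
t=3-6: P2@Q0 runs 3, rem=4, I/O yield, promote→Q0. Q0=[P3,P4,P2] Q1=[P1] Q2=[]
t=6-9: P3@Q0 runs 3, rem=6, quantum used, demote→Q1. Q0=[P4,P2] Q1=[P1,P3] Q2=[]
t=9-12: P4@Q0 runs 3, rem=2, quantum used, demote→Q1. Q0=[P2] Q1=[P1,P3,P4] Q2=[]
t=12-15: P2@Q0 runs 3, rem=1, I/O yield, promote→Q0. Q0=[P2] Q1=[P1,P3,P4] Q2=[]
t=15-16: P2@Q0 runs 1, rem=0, completes. Q0=[] Q1=[P1,P3,P4] Q2=[]
t=16-21: P1@Q1 runs 5, rem=5, quantum used, demote→Q2. Q0=[] Q1=[P3,P4] Q2=[P1]
t=21-26: P3@Q1 runs 5, rem=1, quantum used, demote→Q2. Q0=[] Q1=[P4] Q2=[P1,P3]
t=26-28: P4@Q1 runs 2, rem=0, completes. Q0=[] Q1=[] Q2=[P1,P3]
t=28-33: P1@Q2 runs 5, rem=0, completes. Q0=[] Q1=[] Q2=[P3]
t=33-34: P3@Q2 runs 1, rem=0, completes. Q0=[] Q1=[] Q2=[]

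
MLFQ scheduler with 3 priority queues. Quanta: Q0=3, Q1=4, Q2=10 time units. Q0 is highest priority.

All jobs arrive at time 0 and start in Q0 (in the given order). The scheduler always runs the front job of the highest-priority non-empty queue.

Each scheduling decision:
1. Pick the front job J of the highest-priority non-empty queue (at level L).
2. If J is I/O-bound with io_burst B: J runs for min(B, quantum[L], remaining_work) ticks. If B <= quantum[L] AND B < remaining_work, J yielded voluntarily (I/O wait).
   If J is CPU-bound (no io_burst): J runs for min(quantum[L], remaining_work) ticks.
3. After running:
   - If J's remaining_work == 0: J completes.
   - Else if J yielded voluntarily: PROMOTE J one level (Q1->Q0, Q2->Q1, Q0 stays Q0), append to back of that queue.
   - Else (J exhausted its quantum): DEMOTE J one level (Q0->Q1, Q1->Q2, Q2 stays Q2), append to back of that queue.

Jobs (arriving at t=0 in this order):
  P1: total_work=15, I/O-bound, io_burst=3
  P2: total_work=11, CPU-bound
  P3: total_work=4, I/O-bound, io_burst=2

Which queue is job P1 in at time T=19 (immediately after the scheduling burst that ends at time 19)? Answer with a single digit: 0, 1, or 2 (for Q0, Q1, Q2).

t=0-3: P1@Q0 runs 3, rem=12, I/O yield, promote→Q0. Q0=[P2,P3,P1] Q1=[] Q2=[]
t=3-6: P2@Q0 runs 3, rem=8, quantum used, demote→Q1. Q0=[P3,P1] Q1=[P2] Q2=[]
t=6-8: P3@Q0 runs 2, rem=2, I/O yield, promote→Q0. Q0=[P1,P3] Q1=[P2] Q2=[]
t=8-11: P1@Q0 runs 3, rem=9, I/O yield, promote→Q0. Q0=[P3,P1] Q1=[P2] Q2=[]
t=11-13: P3@Q0 runs 2, rem=0, completes. Q0=[P1] Q1=[P2] Q2=[]
t=13-16: P1@Q0 runs 3, rem=6, I/O yield, promote→Q0. Q0=[P1] Q1=[P2] Q2=[]
t=16-19: P1@Q0 runs 3, rem=3, I/O yield, promote→Q0. Q0=[P1] Q1=[P2] Q2=[]
t=19-22: P1@Q0 runs 3, rem=0, completes. Q0=[] Q1=[P2] Q2=[]
t=22-26: P2@Q1 runs 4, rem=4, quantum used, demote→Q2. Q0=[] Q1=[] Q2=[P2]
t=26-30: P2@Q2 runs 4, rem=0, completes. Q0=[] Q1=[] Q2=[]

Answer: 0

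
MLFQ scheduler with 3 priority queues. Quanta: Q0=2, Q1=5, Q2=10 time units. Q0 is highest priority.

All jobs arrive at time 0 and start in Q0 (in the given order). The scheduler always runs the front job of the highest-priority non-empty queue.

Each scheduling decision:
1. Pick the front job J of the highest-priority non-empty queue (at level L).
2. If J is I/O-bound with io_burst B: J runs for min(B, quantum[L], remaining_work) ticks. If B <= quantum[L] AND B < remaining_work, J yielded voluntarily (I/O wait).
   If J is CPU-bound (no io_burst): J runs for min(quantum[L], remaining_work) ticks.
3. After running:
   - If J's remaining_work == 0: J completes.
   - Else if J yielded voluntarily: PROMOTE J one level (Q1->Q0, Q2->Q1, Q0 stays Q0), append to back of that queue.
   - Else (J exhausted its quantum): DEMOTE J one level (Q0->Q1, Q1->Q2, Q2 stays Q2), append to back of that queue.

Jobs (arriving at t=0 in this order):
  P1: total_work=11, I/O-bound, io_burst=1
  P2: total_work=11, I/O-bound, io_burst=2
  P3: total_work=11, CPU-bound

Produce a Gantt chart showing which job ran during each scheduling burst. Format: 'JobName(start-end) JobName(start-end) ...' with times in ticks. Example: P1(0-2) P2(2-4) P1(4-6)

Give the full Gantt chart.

t=0-1: P1@Q0 runs 1, rem=10, I/O yield, promote→Q0. Q0=[P2,P3,P1] Q1=[] Q2=[]
t=1-3: P2@Q0 runs 2, rem=9, I/O yield, promote→Q0. Q0=[P3,P1,P2] Q1=[] Q2=[]
t=3-5: P3@Q0 runs 2, rem=9, quantum used, demote→Q1. Q0=[P1,P2] Q1=[P3] Q2=[]
t=5-6: P1@Q0 runs 1, rem=9, I/O yield, promote→Q0. Q0=[P2,P1] Q1=[P3] Q2=[]
t=6-8: P2@Q0 runs 2, rem=7, I/O yield, promote→Q0. Q0=[P1,P2] Q1=[P3] Q2=[]
t=8-9: P1@Q0 runs 1, rem=8, I/O yield, promote→Q0. Q0=[P2,P1] Q1=[P3] Q2=[]
t=9-11: P2@Q0 runs 2, rem=5, I/O yield, promote→Q0. Q0=[P1,P2] Q1=[P3] Q2=[]
t=11-12: P1@Q0 runs 1, rem=7, I/O yield, promote→Q0. Q0=[P2,P1] Q1=[P3] Q2=[]
t=12-14: P2@Q0 runs 2, rem=3, I/O yield, promote→Q0. Q0=[P1,P2] Q1=[P3] Q2=[]
t=14-15: P1@Q0 runs 1, rem=6, I/O yield, promote→Q0. Q0=[P2,P1] Q1=[P3] Q2=[]
t=15-17: P2@Q0 runs 2, rem=1, I/O yield, promote→Q0. Q0=[P1,P2] Q1=[P3] Q2=[]
t=17-18: P1@Q0 runs 1, rem=5, I/O yield, promote→Q0. Q0=[P2,P1] Q1=[P3] Q2=[]
t=18-19: P2@Q0 runs 1, rem=0, completes. Q0=[P1] Q1=[P3] Q2=[]
t=19-20: P1@Q0 runs 1, rem=4, I/O yield, promote→Q0. Q0=[P1] Q1=[P3] Q2=[]
t=20-21: P1@Q0 runs 1, rem=3, I/O yield, promote→Q0. Q0=[P1] Q1=[P3] Q2=[]
t=21-22: P1@Q0 runs 1, rem=2, I/O yield, promote→Q0. Q0=[P1] Q1=[P3] Q2=[]
t=22-23: P1@Q0 runs 1, rem=1, I/O yield, promote→Q0. Q0=[P1] Q1=[P3] Q2=[]
t=23-24: P1@Q0 runs 1, rem=0, completes. Q0=[] Q1=[P3] Q2=[]
t=24-29: P3@Q1 runs 5, rem=4, quantum used, demote→Q2. Q0=[] Q1=[] Q2=[P3]
t=29-33: P3@Q2 runs 4, rem=0, completes. Q0=[] Q1=[] Q2=[]

Answer: P1(0-1) P2(1-3) P3(3-5) P1(5-6) P2(6-8) P1(8-9) P2(9-11) P1(11-12) P2(12-14) P1(14-15) P2(15-17) P1(17-18) P2(18-19) P1(19-20) P1(20-21) P1(21-22) P1(22-23) P1(23-24) P3(24-29) P3(29-33)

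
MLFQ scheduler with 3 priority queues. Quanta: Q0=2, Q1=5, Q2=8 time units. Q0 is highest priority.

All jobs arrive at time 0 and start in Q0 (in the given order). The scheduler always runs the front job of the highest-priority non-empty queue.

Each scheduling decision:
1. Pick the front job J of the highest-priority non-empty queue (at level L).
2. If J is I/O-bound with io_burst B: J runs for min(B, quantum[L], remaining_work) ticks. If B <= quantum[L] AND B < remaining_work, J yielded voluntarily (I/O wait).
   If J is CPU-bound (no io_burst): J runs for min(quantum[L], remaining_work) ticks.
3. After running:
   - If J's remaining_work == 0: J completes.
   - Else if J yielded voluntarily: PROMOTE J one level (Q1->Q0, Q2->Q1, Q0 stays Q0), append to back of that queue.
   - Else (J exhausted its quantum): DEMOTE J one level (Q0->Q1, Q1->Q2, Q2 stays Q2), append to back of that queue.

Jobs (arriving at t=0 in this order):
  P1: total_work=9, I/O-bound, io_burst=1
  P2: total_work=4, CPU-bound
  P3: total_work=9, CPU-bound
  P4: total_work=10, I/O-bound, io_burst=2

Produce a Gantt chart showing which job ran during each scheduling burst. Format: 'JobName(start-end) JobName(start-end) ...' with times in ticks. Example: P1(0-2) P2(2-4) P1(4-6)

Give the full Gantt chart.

Answer: P1(0-1) P2(1-3) P3(3-5) P4(5-7) P1(7-8) P4(8-10) P1(10-11) P4(11-13) P1(13-14) P4(14-16) P1(16-17) P4(17-19) P1(19-20) P1(20-21) P1(21-22) P1(22-23) P2(23-25) P3(25-30) P3(30-32)

Derivation:
t=0-1: P1@Q0 runs 1, rem=8, I/O yield, promote→Q0. Q0=[P2,P3,P4,P1] Q1=[] Q2=[]
t=1-3: P2@Q0 runs 2, rem=2, quantum used, demote→Q1. Q0=[P3,P4,P1] Q1=[P2] Q2=[]
t=3-5: P3@Q0 runs 2, rem=7, quantum used, demote→Q1. Q0=[P4,P1] Q1=[P2,P3] Q2=[]
t=5-7: P4@Q0 runs 2, rem=8, I/O yield, promote→Q0. Q0=[P1,P4] Q1=[P2,P3] Q2=[]
t=7-8: P1@Q0 runs 1, rem=7, I/O yield, promote→Q0. Q0=[P4,P1] Q1=[P2,P3] Q2=[]
t=8-10: P4@Q0 runs 2, rem=6, I/O yield, promote→Q0. Q0=[P1,P4] Q1=[P2,P3] Q2=[]
t=10-11: P1@Q0 runs 1, rem=6, I/O yield, promote→Q0. Q0=[P4,P1] Q1=[P2,P3] Q2=[]
t=11-13: P4@Q0 runs 2, rem=4, I/O yield, promote→Q0. Q0=[P1,P4] Q1=[P2,P3] Q2=[]
t=13-14: P1@Q0 runs 1, rem=5, I/O yield, promote→Q0. Q0=[P4,P1] Q1=[P2,P3] Q2=[]
t=14-16: P4@Q0 runs 2, rem=2, I/O yield, promote→Q0. Q0=[P1,P4] Q1=[P2,P3] Q2=[]
t=16-17: P1@Q0 runs 1, rem=4, I/O yield, promote→Q0. Q0=[P4,P1] Q1=[P2,P3] Q2=[]
t=17-19: P4@Q0 runs 2, rem=0, completes. Q0=[P1] Q1=[P2,P3] Q2=[]
t=19-20: P1@Q0 runs 1, rem=3, I/O yield, promote→Q0. Q0=[P1] Q1=[P2,P3] Q2=[]
t=20-21: P1@Q0 runs 1, rem=2, I/O yield, promote→Q0. Q0=[P1] Q1=[P2,P3] Q2=[]
t=21-22: P1@Q0 runs 1, rem=1, I/O yield, promote→Q0. Q0=[P1] Q1=[P2,P3] Q2=[]
t=22-23: P1@Q0 runs 1, rem=0, completes. Q0=[] Q1=[P2,P3] Q2=[]
t=23-25: P2@Q1 runs 2, rem=0, completes. Q0=[] Q1=[P3] Q2=[]
t=25-30: P3@Q1 runs 5, rem=2, quantum used, demote→Q2. Q0=[] Q1=[] Q2=[P3]
t=30-32: P3@Q2 runs 2, rem=0, completes. Q0=[] Q1=[] Q2=[]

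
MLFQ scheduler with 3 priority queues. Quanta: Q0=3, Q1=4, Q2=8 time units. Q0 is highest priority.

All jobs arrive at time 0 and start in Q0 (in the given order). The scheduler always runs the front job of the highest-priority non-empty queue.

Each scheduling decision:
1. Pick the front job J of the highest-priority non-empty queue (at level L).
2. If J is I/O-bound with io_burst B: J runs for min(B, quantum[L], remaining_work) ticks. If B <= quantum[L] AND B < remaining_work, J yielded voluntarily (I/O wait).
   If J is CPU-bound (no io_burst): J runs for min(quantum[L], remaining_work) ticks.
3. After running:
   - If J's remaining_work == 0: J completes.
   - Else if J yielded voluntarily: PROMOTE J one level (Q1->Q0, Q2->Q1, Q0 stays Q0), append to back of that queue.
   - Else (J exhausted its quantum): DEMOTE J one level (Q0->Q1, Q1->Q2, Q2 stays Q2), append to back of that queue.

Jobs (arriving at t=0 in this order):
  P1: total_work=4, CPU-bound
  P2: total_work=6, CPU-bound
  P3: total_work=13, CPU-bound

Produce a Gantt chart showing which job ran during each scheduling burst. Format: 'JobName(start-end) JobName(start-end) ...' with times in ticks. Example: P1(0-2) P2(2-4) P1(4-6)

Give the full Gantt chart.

Answer: P1(0-3) P2(3-6) P3(6-9) P1(9-10) P2(10-13) P3(13-17) P3(17-23)

Derivation:
t=0-3: P1@Q0 runs 3, rem=1, quantum used, demote→Q1. Q0=[P2,P3] Q1=[P1] Q2=[]
t=3-6: P2@Q0 runs 3, rem=3, quantum used, demote→Q1. Q0=[P3] Q1=[P1,P2] Q2=[]
t=6-9: P3@Q0 runs 3, rem=10, quantum used, demote→Q1. Q0=[] Q1=[P1,P2,P3] Q2=[]
t=9-10: P1@Q1 runs 1, rem=0, completes. Q0=[] Q1=[P2,P3] Q2=[]
t=10-13: P2@Q1 runs 3, rem=0, completes. Q0=[] Q1=[P3] Q2=[]
t=13-17: P3@Q1 runs 4, rem=6, quantum used, demote→Q2. Q0=[] Q1=[] Q2=[P3]
t=17-23: P3@Q2 runs 6, rem=0, completes. Q0=[] Q1=[] Q2=[]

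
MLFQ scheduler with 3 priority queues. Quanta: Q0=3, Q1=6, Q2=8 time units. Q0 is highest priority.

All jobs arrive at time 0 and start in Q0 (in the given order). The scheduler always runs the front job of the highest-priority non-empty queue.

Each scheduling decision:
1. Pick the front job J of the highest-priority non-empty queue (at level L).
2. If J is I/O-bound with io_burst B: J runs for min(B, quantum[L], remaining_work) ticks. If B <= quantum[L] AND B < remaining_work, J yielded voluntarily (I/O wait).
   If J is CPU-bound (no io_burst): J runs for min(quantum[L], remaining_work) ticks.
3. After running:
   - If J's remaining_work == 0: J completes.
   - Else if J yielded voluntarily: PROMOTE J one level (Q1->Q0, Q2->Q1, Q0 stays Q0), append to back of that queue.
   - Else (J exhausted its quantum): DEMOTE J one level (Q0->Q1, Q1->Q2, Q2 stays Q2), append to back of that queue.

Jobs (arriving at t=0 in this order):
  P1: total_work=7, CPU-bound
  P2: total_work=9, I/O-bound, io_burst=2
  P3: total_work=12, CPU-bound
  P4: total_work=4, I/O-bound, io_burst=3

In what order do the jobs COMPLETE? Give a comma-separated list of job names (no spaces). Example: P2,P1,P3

Answer: P4,P2,P1,P3

Derivation:
t=0-3: P1@Q0 runs 3, rem=4, quantum used, demote→Q1. Q0=[P2,P3,P4] Q1=[P1] Q2=[]
t=3-5: P2@Q0 runs 2, rem=7, I/O yield, promote→Q0. Q0=[P3,P4,P2] Q1=[P1] Q2=[]
t=5-8: P3@Q0 runs 3, rem=9, quantum used, demote→Q1. Q0=[P4,P2] Q1=[P1,P3] Q2=[]
t=8-11: P4@Q0 runs 3, rem=1, I/O yield, promote→Q0. Q0=[P2,P4] Q1=[P1,P3] Q2=[]
t=11-13: P2@Q0 runs 2, rem=5, I/O yield, promote→Q0. Q0=[P4,P2] Q1=[P1,P3] Q2=[]
t=13-14: P4@Q0 runs 1, rem=0, completes. Q0=[P2] Q1=[P1,P3] Q2=[]
t=14-16: P2@Q0 runs 2, rem=3, I/O yield, promote→Q0. Q0=[P2] Q1=[P1,P3] Q2=[]
t=16-18: P2@Q0 runs 2, rem=1, I/O yield, promote→Q0. Q0=[P2] Q1=[P1,P3] Q2=[]
t=18-19: P2@Q0 runs 1, rem=0, completes. Q0=[] Q1=[P1,P3] Q2=[]
t=19-23: P1@Q1 runs 4, rem=0, completes. Q0=[] Q1=[P3] Q2=[]
t=23-29: P3@Q1 runs 6, rem=3, quantum used, demote→Q2. Q0=[] Q1=[] Q2=[P3]
t=29-32: P3@Q2 runs 3, rem=0, completes. Q0=[] Q1=[] Q2=[]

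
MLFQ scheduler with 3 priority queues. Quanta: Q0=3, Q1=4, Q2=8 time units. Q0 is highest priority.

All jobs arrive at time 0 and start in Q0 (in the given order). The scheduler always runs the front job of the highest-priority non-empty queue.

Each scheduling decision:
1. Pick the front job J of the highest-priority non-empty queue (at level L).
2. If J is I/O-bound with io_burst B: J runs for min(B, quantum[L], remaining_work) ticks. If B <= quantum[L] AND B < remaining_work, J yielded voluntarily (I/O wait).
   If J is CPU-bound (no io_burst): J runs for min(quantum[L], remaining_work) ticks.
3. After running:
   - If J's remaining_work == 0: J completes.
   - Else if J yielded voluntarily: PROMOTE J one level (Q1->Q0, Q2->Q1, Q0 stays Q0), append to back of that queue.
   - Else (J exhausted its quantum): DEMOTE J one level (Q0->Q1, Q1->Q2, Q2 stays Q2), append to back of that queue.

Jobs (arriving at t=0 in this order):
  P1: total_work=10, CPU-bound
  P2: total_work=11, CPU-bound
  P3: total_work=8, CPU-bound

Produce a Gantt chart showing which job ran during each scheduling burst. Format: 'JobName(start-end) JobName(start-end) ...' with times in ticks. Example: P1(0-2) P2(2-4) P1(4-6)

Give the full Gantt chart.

Answer: P1(0-3) P2(3-6) P3(6-9) P1(9-13) P2(13-17) P3(17-21) P1(21-24) P2(24-28) P3(28-29)

Derivation:
t=0-3: P1@Q0 runs 3, rem=7, quantum used, demote→Q1. Q0=[P2,P3] Q1=[P1] Q2=[]
t=3-6: P2@Q0 runs 3, rem=8, quantum used, demote→Q1. Q0=[P3] Q1=[P1,P2] Q2=[]
t=6-9: P3@Q0 runs 3, rem=5, quantum used, demote→Q1. Q0=[] Q1=[P1,P2,P3] Q2=[]
t=9-13: P1@Q1 runs 4, rem=3, quantum used, demote→Q2. Q0=[] Q1=[P2,P3] Q2=[P1]
t=13-17: P2@Q1 runs 4, rem=4, quantum used, demote→Q2. Q0=[] Q1=[P3] Q2=[P1,P2]
t=17-21: P3@Q1 runs 4, rem=1, quantum used, demote→Q2. Q0=[] Q1=[] Q2=[P1,P2,P3]
t=21-24: P1@Q2 runs 3, rem=0, completes. Q0=[] Q1=[] Q2=[P2,P3]
t=24-28: P2@Q2 runs 4, rem=0, completes. Q0=[] Q1=[] Q2=[P3]
t=28-29: P3@Q2 runs 1, rem=0, completes. Q0=[] Q1=[] Q2=[]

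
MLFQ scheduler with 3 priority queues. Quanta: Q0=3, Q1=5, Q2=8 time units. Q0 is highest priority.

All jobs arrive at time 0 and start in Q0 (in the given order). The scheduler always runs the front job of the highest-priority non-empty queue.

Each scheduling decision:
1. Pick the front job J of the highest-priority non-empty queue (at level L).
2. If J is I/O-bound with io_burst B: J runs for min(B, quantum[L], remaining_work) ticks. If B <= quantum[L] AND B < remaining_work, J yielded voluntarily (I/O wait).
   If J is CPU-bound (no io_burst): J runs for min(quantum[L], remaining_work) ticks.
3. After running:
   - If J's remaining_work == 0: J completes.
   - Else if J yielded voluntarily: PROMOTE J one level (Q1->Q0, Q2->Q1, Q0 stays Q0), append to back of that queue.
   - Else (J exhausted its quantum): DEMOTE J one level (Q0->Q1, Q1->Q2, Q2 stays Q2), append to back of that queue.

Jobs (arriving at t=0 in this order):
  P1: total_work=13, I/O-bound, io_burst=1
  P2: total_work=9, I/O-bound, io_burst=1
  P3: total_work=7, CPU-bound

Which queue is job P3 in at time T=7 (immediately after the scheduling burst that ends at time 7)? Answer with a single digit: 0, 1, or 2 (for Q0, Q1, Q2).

t=0-1: P1@Q0 runs 1, rem=12, I/O yield, promote→Q0. Q0=[P2,P3,P1] Q1=[] Q2=[]
t=1-2: P2@Q0 runs 1, rem=8, I/O yield, promote→Q0. Q0=[P3,P1,P2] Q1=[] Q2=[]
t=2-5: P3@Q0 runs 3, rem=4, quantum used, demote→Q1. Q0=[P1,P2] Q1=[P3] Q2=[]
t=5-6: P1@Q0 runs 1, rem=11, I/O yield, promote→Q0. Q0=[P2,P1] Q1=[P3] Q2=[]
t=6-7: P2@Q0 runs 1, rem=7, I/O yield, promote→Q0. Q0=[P1,P2] Q1=[P3] Q2=[]
t=7-8: P1@Q0 runs 1, rem=10, I/O yield, promote→Q0. Q0=[P2,P1] Q1=[P3] Q2=[]
t=8-9: P2@Q0 runs 1, rem=6, I/O yield, promote→Q0. Q0=[P1,P2] Q1=[P3] Q2=[]
t=9-10: P1@Q0 runs 1, rem=9, I/O yield, promote→Q0. Q0=[P2,P1] Q1=[P3] Q2=[]
t=10-11: P2@Q0 runs 1, rem=5, I/O yield, promote→Q0. Q0=[P1,P2] Q1=[P3] Q2=[]
t=11-12: P1@Q0 runs 1, rem=8, I/O yield, promote→Q0. Q0=[P2,P1] Q1=[P3] Q2=[]
t=12-13: P2@Q0 runs 1, rem=4, I/O yield, promote→Q0. Q0=[P1,P2] Q1=[P3] Q2=[]
t=13-14: P1@Q0 runs 1, rem=7, I/O yield, promote→Q0. Q0=[P2,P1] Q1=[P3] Q2=[]
t=14-15: P2@Q0 runs 1, rem=3, I/O yield, promote→Q0. Q0=[P1,P2] Q1=[P3] Q2=[]
t=15-16: P1@Q0 runs 1, rem=6, I/O yield, promote→Q0. Q0=[P2,P1] Q1=[P3] Q2=[]
t=16-17: P2@Q0 runs 1, rem=2, I/O yield, promote→Q0. Q0=[P1,P2] Q1=[P3] Q2=[]
t=17-18: P1@Q0 runs 1, rem=5, I/O yield, promote→Q0. Q0=[P2,P1] Q1=[P3] Q2=[]
t=18-19: P2@Q0 runs 1, rem=1, I/O yield, promote→Q0. Q0=[P1,P2] Q1=[P3] Q2=[]
t=19-20: P1@Q0 runs 1, rem=4, I/O yield, promote→Q0. Q0=[P2,P1] Q1=[P3] Q2=[]
t=20-21: P2@Q0 runs 1, rem=0, completes. Q0=[P1] Q1=[P3] Q2=[]
t=21-22: P1@Q0 runs 1, rem=3, I/O yield, promote→Q0. Q0=[P1] Q1=[P3] Q2=[]
t=22-23: P1@Q0 runs 1, rem=2, I/O yield, promote→Q0. Q0=[P1] Q1=[P3] Q2=[]
t=23-24: P1@Q0 runs 1, rem=1, I/O yield, promote→Q0. Q0=[P1] Q1=[P3] Q2=[]
t=24-25: P1@Q0 runs 1, rem=0, completes. Q0=[] Q1=[P3] Q2=[]
t=25-29: P3@Q1 runs 4, rem=0, completes. Q0=[] Q1=[] Q2=[]

Answer: 1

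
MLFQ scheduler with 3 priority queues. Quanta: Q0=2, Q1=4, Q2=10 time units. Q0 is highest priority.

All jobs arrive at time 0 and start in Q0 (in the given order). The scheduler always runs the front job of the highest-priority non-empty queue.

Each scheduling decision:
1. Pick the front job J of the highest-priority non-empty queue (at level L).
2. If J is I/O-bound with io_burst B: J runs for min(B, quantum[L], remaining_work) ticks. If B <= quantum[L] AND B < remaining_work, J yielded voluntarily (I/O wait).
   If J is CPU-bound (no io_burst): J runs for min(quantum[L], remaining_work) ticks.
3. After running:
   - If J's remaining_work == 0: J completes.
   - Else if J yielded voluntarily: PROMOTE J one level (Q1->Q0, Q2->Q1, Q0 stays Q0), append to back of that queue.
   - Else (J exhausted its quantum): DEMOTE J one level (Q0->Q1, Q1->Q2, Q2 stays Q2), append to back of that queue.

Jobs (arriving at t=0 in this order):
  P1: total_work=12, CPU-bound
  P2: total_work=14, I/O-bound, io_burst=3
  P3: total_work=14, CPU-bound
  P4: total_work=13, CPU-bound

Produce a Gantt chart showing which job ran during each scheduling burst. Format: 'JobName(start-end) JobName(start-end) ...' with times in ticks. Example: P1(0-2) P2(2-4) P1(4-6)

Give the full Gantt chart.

t=0-2: P1@Q0 runs 2, rem=10, quantum used, demote→Q1. Q0=[P2,P3,P4] Q1=[P1] Q2=[]
t=2-4: P2@Q0 runs 2, rem=12, quantum used, demote→Q1. Q0=[P3,P4] Q1=[P1,P2] Q2=[]
t=4-6: P3@Q0 runs 2, rem=12, quantum used, demote→Q1. Q0=[P4] Q1=[P1,P2,P3] Q2=[]
t=6-8: P4@Q0 runs 2, rem=11, quantum used, demote→Q1. Q0=[] Q1=[P1,P2,P3,P4] Q2=[]
t=8-12: P1@Q1 runs 4, rem=6, quantum used, demote→Q2. Q0=[] Q1=[P2,P3,P4] Q2=[P1]
t=12-15: P2@Q1 runs 3, rem=9, I/O yield, promote→Q0. Q0=[P2] Q1=[P3,P4] Q2=[P1]
t=15-17: P2@Q0 runs 2, rem=7, quantum used, demote→Q1. Q0=[] Q1=[P3,P4,P2] Q2=[P1]
t=17-21: P3@Q1 runs 4, rem=8, quantum used, demote→Q2. Q0=[] Q1=[P4,P2] Q2=[P1,P3]
t=21-25: P4@Q1 runs 4, rem=7, quantum used, demote→Q2. Q0=[] Q1=[P2] Q2=[P1,P3,P4]
t=25-28: P2@Q1 runs 3, rem=4, I/O yield, promote→Q0. Q0=[P2] Q1=[] Q2=[P1,P3,P4]
t=28-30: P2@Q0 runs 2, rem=2, quantum used, demote→Q1. Q0=[] Q1=[P2] Q2=[P1,P3,P4]
t=30-32: P2@Q1 runs 2, rem=0, completes. Q0=[] Q1=[] Q2=[P1,P3,P4]
t=32-38: P1@Q2 runs 6, rem=0, completes. Q0=[] Q1=[] Q2=[P3,P4]
t=38-46: P3@Q2 runs 8, rem=0, completes. Q0=[] Q1=[] Q2=[P4]
t=46-53: P4@Q2 runs 7, rem=0, completes. Q0=[] Q1=[] Q2=[]

Answer: P1(0-2) P2(2-4) P3(4-6) P4(6-8) P1(8-12) P2(12-15) P2(15-17) P3(17-21) P4(21-25) P2(25-28) P2(28-30) P2(30-32) P1(32-38) P3(38-46) P4(46-53)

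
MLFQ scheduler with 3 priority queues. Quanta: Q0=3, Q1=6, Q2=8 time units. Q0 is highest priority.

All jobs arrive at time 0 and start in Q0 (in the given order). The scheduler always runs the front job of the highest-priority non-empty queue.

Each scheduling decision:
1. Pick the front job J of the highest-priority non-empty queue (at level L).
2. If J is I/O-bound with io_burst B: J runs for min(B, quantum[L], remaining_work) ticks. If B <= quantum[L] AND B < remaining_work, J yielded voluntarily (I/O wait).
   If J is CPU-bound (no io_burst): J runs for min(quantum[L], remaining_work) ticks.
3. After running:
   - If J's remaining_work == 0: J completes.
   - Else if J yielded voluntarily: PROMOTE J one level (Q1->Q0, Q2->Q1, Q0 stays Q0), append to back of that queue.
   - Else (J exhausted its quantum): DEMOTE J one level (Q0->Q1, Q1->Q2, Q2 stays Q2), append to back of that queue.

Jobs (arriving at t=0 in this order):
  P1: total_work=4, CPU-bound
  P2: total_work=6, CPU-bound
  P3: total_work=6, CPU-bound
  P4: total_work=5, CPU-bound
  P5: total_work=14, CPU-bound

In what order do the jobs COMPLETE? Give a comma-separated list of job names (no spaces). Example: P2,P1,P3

t=0-3: P1@Q0 runs 3, rem=1, quantum used, demote→Q1. Q0=[P2,P3,P4,P5] Q1=[P1] Q2=[]
t=3-6: P2@Q0 runs 3, rem=3, quantum used, demote→Q1. Q0=[P3,P4,P5] Q1=[P1,P2] Q2=[]
t=6-9: P3@Q0 runs 3, rem=3, quantum used, demote→Q1. Q0=[P4,P5] Q1=[P1,P2,P3] Q2=[]
t=9-12: P4@Q0 runs 3, rem=2, quantum used, demote→Q1. Q0=[P5] Q1=[P1,P2,P3,P4] Q2=[]
t=12-15: P5@Q0 runs 3, rem=11, quantum used, demote→Q1. Q0=[] Q1=[P1,P2,P3,P4,P5] Q2=[]
t=15-16: P1@Q1 runs 1, rem=0, completes. Q0=[] Q1=[P2,P3,P4,P5] Q2=[]
t=16-19: P2@Q1 runs 3, rem=0, completes. Q0=[] Q1=[P3,P4,P5] Q2=[]
t=19-22: P3@Q1 runs 3, rem=0, completes. Q0=[] Q1=[P4,P5] Q2=[]
t=22-24: P4@Q1 runs 2, rem=0, completes. Q0=[] Q1=[P5] Q2=[]
t=24-30: P5@Q1 runs 6, rem=5, quantum used, demote→Q2. Q0=[] Q1=[] Q2=[P5]
t=30-35: P5@Q2 runs 5, rem=0, completes. Q0=[] Q1=[] Q2=[]

Answer: P1,P2,P3,P4,P5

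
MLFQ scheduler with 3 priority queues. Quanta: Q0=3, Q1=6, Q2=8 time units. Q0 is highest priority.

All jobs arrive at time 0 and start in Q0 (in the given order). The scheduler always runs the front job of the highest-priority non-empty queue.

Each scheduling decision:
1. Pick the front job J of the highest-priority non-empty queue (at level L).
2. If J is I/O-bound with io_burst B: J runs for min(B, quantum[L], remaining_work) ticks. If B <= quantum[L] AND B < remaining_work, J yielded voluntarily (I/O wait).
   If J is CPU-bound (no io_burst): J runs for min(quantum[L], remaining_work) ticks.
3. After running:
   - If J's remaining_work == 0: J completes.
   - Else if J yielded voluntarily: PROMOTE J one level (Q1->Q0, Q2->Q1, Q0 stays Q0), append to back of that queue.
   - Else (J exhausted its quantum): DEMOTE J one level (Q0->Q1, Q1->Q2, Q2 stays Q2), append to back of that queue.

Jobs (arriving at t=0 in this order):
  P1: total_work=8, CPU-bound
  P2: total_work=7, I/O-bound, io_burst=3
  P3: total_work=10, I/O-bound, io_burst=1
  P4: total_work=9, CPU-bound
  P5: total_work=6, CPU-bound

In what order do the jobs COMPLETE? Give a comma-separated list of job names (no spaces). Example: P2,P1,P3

t=0-3: P1@Q0 runs 3, rem=5, quantum used, demote→Q1. Q0=[P2,P3,P4,P5] Q1=[P1] Q2=[]
t=3-6: P2@Q0 runs 3, rem=4, I/O yield, promote→Q0. Q0=[P3,P4,P5,P2] Q1=[P1] Q2=[]
t=6-7: P3@Q0 runs 1, rem=9, I/O yield, promote→Q0. Q0=[P4,P5,P2,P3] Q1=[P1] Q2=[]
t=7-10: P4@Q0 runs 3, rem=6, quantum used, demote→Q1. Q0=[P5,P2,P3] Q1=[P1,P4] Q2=[]
t=10-13: P5@Q0 runs 3, rem=3, quantum used, demote→Q1. Q0=[P2,P3] Q1=[P1,P4,P5] Q2=[]
t=13-16: P2@Q0 runs 3, rem=1, I/O yield, promote→Q0. Q0=[P3,P2] Q1=[P1,P4,P5] Q2=[]
t=16-17: P3@Q0 runs 1, rem=8, I/O yield, promote→Q0. Q0=[P2,P3] Q1=[P1,P4,P5] Q2=[]
t=17-18: P2@Q0 runs 1, rem=0, completes. Q0=[P3] Q1=[P1,P4,P5] Q2=[]
t=18-19: P3@Q0 runs 1, rem=7, I/O yield, promote→Q0. Q0=[P3] Q1=[P1,P4,P5] Q2=[]
t=19-20: P3@Q0 runs 1, rem=6, I/O yield, promote→Q0. Q0=[P3] Q1=[P1,P4,P5] Q2=[]
t=20-21: P3@Q0 runs 1, rem=5, I/O yield, promote→Q0. Q0=[P3] Q1=[P1,P4,P5] Q2=[]
t=21-22: P3@Q0 runs 1, rem=4, I/O yield, promote→Q0. Q0=[P3] Q1=[P1,P4,P5] Q2=[]
t=22-23: P3@Q0 runs 1, rem=3, I/O yield, promote→Q0. Q0=[P3] Q1=[P1,P4,P5] Q2=[]
t=23-24: P3@Q0 runs 1, rem=2, I/O yield, promote→Q0. Q0=[P3] Q1=[P1,P4,P5] Q2=[]
t=24-25: P3@Q0 runs 1, rem=1, I/O yield, promote→Q0. Q0=[P3] Q1=[P1,P4,P5] Q2=[]
t=25-26: P3@Q0 runs 1, rem=0, completes. Q0=[] Q1=[P1,P4,P5] Q2=[]
t=26-31: P1@Q1 runs 5, rem=0, completes. Q0=[] Q1=[P4,P5] Q2=[]
t=31-37: P4@Q1 runs 6, rem=0, completes. Q0=[] Q1=[P5] Q2=[]
t=37-40: P5@Q1 runs 3, rem=0, completes. Q0=[] Q1=[] Q2=[]

Answer: P2,P3,P1,P4,P5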